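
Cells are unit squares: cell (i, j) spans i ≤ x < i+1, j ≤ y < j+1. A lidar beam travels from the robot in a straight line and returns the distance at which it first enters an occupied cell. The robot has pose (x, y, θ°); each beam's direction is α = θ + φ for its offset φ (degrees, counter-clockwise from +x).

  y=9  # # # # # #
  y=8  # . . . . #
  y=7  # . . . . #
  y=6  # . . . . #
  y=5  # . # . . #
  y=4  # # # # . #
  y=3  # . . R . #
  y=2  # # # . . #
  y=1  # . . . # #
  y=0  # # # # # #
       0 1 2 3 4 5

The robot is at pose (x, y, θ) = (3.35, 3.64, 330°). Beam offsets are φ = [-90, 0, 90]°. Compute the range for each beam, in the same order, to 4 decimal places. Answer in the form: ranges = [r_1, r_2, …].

beam 1: φ=-90°, α=240°
  d=(-0.5000,-0.8660)  start (3,3)  tX=0.7000 tY=0.7390  stride 1/|dx|=2.0000 1/|dy|=1.1547
    cross x-line → (2,3), t=0.7000
    cross y-line → (2,2), t=0.7390 (wall)
  → r_1 = 0.7390
beam 2: φ=0°, α=330°
  d=(0.8660,-0.5000)  start (3,3)  tX=0.7506 tY=1.2800  stride 1/|dx|=1.1547 1/|dy|=2.0000
    cross x-line → (4,3), t=0.7506
    cross y-line → (4,2), t=1.2800
    cross x-line → (5,2), t=1.9053 (wall)
  → r_2 = 1.9053
beam 3: φ=90°, α=60°
  d=(0.5000,0.8660)  start (3,3)  tX=1.3000 tY=0.4157  stride 1/|dx|=2.0000 1/|dy|=1.1547
    cross y-line → (3,4), t=0.4157 (wall)
  → r_3 = 0.4157

ranges = [0.7390, 1.9053, 0.4157]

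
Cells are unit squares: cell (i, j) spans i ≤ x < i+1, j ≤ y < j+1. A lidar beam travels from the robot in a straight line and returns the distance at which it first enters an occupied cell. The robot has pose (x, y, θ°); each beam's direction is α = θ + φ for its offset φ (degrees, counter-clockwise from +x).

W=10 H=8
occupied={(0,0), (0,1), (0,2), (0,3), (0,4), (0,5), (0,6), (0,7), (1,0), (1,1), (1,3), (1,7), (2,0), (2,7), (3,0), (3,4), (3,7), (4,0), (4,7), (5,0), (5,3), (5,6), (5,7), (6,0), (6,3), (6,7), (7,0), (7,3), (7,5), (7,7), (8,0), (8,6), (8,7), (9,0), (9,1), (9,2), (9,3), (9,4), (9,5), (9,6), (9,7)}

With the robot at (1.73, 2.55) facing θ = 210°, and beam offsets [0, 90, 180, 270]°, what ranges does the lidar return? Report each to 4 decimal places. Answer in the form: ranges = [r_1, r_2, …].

beam 1: φ=0°, α=210°
  d=(-0.8660,-0.5000)  start (1,2)  tX=0.8429 tY=1.1000  stride 1/|dx|=1.1547 1/|dy|=2.0000
    cross x-line → (0,2), t=0.8429 (wall)
  → r_1 = 0.8429
beam 2: φ=90°, α=300°
  d=(0.5000,-0.8660)  start (1,2)  tX=0.5400 tY=0.6351  stride 1/|dx|=2.0000 1/|dy|=1.1547
    cross x-line → (2,2), t=0.5400
    cross y-line → (2,1), t=0.6351
    cross y-line → (2,0), t=1.7898 (wall)
  → r_2 = 1.7898
beam 3: φ=180°, α=30°
  d=(0.8660,0.5000)  start (1,2)  tX=0.3118 tY=0.9000  stride 1/|dx|=1.1547 1/|dy|=2.0000
    cross x-line → (2,2), t=0.3118
    cross y-line → (2,3), t=0.9000
    cross x-line → (3,3), t=1.4665
    cross x-line → (4,3), t=2.6212
    cross y-line → (4,4), t=2.9000
    cross x-line → (5,4), t=3.7759
    cross y-line → (5,5), t=4.9000
    cross x-line → (6,5), t=4.9306
    cross x-line → (7,5), t=6.0853 (wall)
  → r_3 = 6.0853
beam 4: φ=270°, α=120°
  d=(-0.5000,0.8660)  start (1,2)  tX=1.4600 tY=0.5196  stride 1/|dx|=2.0000 1/|dy|=1.1547
    cross y-line → (1,3), t=0.5196 (wall)
  → r_4 = 0.5196

ranges = [0.8429, 1.7898, 6.0853, 0.5196]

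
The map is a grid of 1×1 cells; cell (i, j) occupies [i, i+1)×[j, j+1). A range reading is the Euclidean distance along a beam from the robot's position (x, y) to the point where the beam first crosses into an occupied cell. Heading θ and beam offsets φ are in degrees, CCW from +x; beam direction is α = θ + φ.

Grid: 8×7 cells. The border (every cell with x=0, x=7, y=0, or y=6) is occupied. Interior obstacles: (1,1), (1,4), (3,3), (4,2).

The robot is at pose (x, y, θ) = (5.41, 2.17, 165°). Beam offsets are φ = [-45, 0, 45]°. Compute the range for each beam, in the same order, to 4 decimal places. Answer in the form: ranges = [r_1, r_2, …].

beam 1: φ=-45°, α=120°
  dir = (cos 120°, sin 120°) = (-0.5000, 0.8660); from cell (5,2)
  next x-line at t=0.8200, next y-line at t=0.9584; Δt_x=2.0000, Δt_y=1.1547
    x: enter (4,2) at t=0.8200 ← occupied
  → r_1 = 0.8200
beam 2: φ=0°, α=165°
  dir = (cos 165°, sin 165°) = (-0.9659, 0.2588); from cell (5,2)
  next x-line at t=0.4245, next y-line at t=3.2069; Δt_x=1.0353, Δt_y=3.8637
    x: enter (4,2) at t=0.4245 ← occupied
  → r_2 = 0.4245
beam 3: φ=45°, α=210°
  dir = (cos 210°, sin 210°) = (-0.8660, -0.5000); from cell (5,2)
  next x-line at t=0.4734, next y-line at t=0.3400; Δt_x=1.1547, Δt_y=2.0000
    y: enter (5,1) at t=0.3400
    x: enter (4,1) at t=0.4734
    x: enter (3,1) at t=1.6281
    y: enter (3,0) at t=2.3400 ← occupied
  → r_3 = 2.3400

ranges = [0.8200, 0.4245, 2.3400]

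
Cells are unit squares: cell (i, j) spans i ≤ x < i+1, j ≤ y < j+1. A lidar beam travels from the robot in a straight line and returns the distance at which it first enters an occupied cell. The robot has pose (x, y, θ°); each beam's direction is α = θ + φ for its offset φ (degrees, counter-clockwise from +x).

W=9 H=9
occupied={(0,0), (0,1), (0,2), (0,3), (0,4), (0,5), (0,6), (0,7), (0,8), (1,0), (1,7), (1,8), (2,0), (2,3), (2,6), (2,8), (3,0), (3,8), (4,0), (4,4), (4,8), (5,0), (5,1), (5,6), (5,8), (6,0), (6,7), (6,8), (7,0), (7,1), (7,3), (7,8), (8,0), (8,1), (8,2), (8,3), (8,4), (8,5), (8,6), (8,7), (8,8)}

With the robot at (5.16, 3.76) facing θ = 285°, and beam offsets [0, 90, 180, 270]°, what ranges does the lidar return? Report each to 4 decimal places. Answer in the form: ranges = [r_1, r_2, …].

ranges = [1.8221, 2.9402, 0.6182, 2.2362]

beam 1: φ=0°, α=285°
  dir = (cos 285°, sin 285°) = (0.2588, -0.9659); from cell (5,3)
  next x-line at t=3.2455, next y-line at t=0.7868; Δt_x=3.8637, Δt_y=1.0353
    y: enter (5,2) at t=0.7868
    y: enter (5,1) at t=1.8221 ← occupied
  → r_1 = 1.8221
beam 2: φ=90°, α=15°
  dir = (cos 15°, sin 15°) = (0.9659, 0.2588); from cell (5,3)
  next x-line at t=0.8696, next y-line at t=0.9273; Δt_x=1.0353, Δt_y=3.8637
    x: enter (6,3) at t=0.8696
    y: enter (6,4) at t=0.9273
    x: enter (7,4) at t=1.9049
    x: enter (8,4) at t=2.9402 ← occupied
  → r_2 = 2.9402
beam 3: φ=180°, α=105°
  dir = (cos 105°, sin 105°) = (-0.2588, 0.9659); from cell (5,3)
  next x-line at t=0.6182, next y-line at t=0.2485; Δt_x=3.8637, Δt_y=1.0353
    y: enter (5,4) at t=0.2485
    x: enter (4,4) at t=0.6182 ← occupied
  → r_3 = 0.6182
beam 4: φ=270°, α=195°
  dir = (cos 195°, sin 195°) = (-0.9659, -0.2588); from cell (5,3)
  next x-line at t=0.1656, next y-line at t=2.9364; Δt_x=1.0353, Δt_y=3.8637
    x: enter (4,3) at t=0.1656
    x: enter (3,3) at t=1.2009
    x: enter (2,3) at t=2.2362 ← occupied
  → r_4 = 2.2362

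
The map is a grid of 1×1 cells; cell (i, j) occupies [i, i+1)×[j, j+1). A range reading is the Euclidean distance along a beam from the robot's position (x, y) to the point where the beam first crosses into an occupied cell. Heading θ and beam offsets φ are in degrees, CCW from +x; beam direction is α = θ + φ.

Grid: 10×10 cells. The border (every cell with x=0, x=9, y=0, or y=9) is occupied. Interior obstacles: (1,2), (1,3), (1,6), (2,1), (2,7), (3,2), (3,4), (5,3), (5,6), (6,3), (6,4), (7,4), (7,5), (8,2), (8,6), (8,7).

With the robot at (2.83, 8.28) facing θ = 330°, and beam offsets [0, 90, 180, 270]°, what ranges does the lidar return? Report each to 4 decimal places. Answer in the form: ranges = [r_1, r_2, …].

beam 1: φ=0°, α=330°
  direction (0.8660, -0.5000); cell (2,8); t to first gridline: x 0.1963, y 0.5600 (then +1.1547 / +2.0000)
    (3,8) via x @ 0.1963
    (3,7) via y @ 0.5600
    (4,7) via x @ 1.3510
    (5,7) via x @ 2.5057
    (5,6) via y @ 2.5600  # hit
  → r_1 = 2.5600
beam 2: φ=90°, α=60°
  direction (0.5000, 0.8660); cell (2,8); t to first gridline: x 0.3400, y 0.8314 (then +2.0000 / +1.1547)
    (3,8) via x @ 0.3400
    (3,9) via y @ 0.8314  # hit
  → r_2 = 0.8314
beam 3: φ=180°, α=150°
  direction (-0.8660, 0.5000); cell (2,8); t to first gridline: x 0.9584, y 1.4400 (then +1.1547 / +2.0000)
    (1,8) via x @ 0.9584
    (1,9) via y @ 1.4400  # hit
  → r_3 = 1.4400
beam 4: φ=270°, α=240°
  direction (-0.5000, -0.8660); cell (2,8); t to first gridline: x 1.6600, y 0.3233 (then +2.0000 / +1.1547)
    (2,7) via y @ 0.3233  # hit
  → r_4 = 0.3233

ranges = [2.5600, 0.8314, 1.4400, 0.3233]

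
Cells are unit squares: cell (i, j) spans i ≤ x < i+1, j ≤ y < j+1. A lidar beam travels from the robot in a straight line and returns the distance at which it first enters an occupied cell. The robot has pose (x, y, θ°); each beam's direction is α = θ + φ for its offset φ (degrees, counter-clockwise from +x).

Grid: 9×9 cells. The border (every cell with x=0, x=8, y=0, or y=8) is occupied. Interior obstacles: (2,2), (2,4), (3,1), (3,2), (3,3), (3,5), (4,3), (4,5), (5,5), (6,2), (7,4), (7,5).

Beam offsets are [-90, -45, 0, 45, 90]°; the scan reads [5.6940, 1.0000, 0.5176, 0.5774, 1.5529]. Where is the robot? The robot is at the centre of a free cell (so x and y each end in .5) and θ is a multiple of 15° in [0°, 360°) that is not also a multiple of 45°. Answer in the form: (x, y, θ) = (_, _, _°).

The pose lattice has 37·16 = 592 candidates. Test each by forward raycasting.
  (4.5, 4.5, 75°): beam 1 = 3.6235 ≠ 5.6940 ✗
  (4.5, 1.5, 210°): beam 1 = 1.0000 ≠ 5.6940 ✗
  (5.5, 4.5, 300°): beam 1 = 1.0000 ≠ 5.6940 ✗
  (6.5, 1.5, 75°): beam 1 = 1.5529 ≠ 5.6940 ✗
  …
  (2.5, 7.5, 75°): r_1=5.6940, r_2=1.0000, r_3=0.5176, r_4=0.5774, r_5=1.5529 — all match ✓
No second candidate reproduces the full scan.

(x, y, θ) = (2.5, 7.5, 75°)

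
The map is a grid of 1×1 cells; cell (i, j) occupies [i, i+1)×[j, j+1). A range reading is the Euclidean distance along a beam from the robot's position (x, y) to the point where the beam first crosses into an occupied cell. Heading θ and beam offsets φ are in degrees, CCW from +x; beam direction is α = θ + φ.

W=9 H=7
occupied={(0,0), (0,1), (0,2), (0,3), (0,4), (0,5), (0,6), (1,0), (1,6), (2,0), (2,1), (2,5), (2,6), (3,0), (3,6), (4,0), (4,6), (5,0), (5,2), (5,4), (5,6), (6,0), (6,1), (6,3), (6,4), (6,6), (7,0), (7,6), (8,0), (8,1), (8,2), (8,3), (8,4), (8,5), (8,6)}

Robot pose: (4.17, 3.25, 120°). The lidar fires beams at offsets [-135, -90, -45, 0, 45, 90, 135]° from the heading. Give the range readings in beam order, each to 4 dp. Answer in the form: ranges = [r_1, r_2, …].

ranges = [0.9659, 1.5000, 2.8470, 2.3400, 3.2818, 2.5000, 2.3294]

beam 1: φ=-135°, α=345°
  d=(0.9659,-0.2588)  start (4,3)  tX=0.8593 tY=0.9659  stride 1/|dx|=1.0353 1/|dy|=3.8637
    cross x-line → (5,3), t=0.8593
    cross y-line → (5,2), t=0.9659 (wall)
  → r_1 = 0.9659
beam 2: φ=-90°, α=30°
  d=(0.8660,0.5000)  start (4,3)  tX=0.9584 tY=1.5000  stride 1/|dx|=1.1547 1/|dy|=2.0000
    cross x-line → (5,3), t=0.9584
    cross y-line → (5,4), t=1.5000 (wall)
  → r_2 = 1.5000
beam 3: φ=-45°, α=75°
  d=(0.2588,0.9659)  start (4,3)  tX=3.2069 tY=0.7765  stride 1/|dx|=3.8637 1/|dy|=1.0353
    cross y-line → (4,4), t=0.7765
    cross y-line → (4,5), t=1.8117
    cross y-line → (4,6), t=2.8470 (wall)
  → r_3 = 2.8470
beam 4: φ=0°, α=120°
  d=(-0.5000,0.8660)  start (4,3)  tX=0.3400 tY=0.8660  stride 1/|dx|=2.0000 1/|dy|=1.1547
    cross x-line → (3,3), t=0.3400
    cross y-line → (3,4), t=0.8660
    cross y-line → (3,5), t=2.0207
    cross x-line → (2,5), t=2.3400 (wall)
  → r_4 = 2.3400
beam 5: φ=45°, α=165°
  d=(-0.9659,0.2588)  start (4,3)  tX=0.1760 tY=2.8978  stride 1/|dx|=1.0353 1/|dy|=3.8637
    cross x-line → (3,3), t=0.1760
    cross x-line → (2,3), t=1.2113
    cross x-line → (1,3), t=2.2465
    cross y-line → (1,4), t=2.8978
    cross x-line → (0,4), t=3.2818 (wall)
  → r_5 = 3.2818
beam 6: φ=90°, α=210°
  d=(-0.8660,-0.5000)  start (4,3)  tX=0.1963 tY=0.5000  stride 1/|dx|=1.1547 1/|dy|=2.0000
    cross x-line → (3,3), t=0.1963
    cross y-line → (3,2), t=0.5000
    cross x-line → (2,2), t=1.3510
    cross y-line → (2,1), t=2.5000 (wall)
  → r_6 = 2.5000
beam 7: φ=135°, α=255°
  d=(-0.2588,-0.9659)  start (4,3)  tX=0.6568 tY=0.2588  stride 1/|dx|=3.8637 1/|dy|=1.0353
    cross y-line → (4,2), t=0.2588
    cross x-line → (3,2), t=0.6568
    cross y-line → (3,1), t=1.2941
    cross y-line → (3,0), t=2.3294 (wall)
  → r_7 = 2.3294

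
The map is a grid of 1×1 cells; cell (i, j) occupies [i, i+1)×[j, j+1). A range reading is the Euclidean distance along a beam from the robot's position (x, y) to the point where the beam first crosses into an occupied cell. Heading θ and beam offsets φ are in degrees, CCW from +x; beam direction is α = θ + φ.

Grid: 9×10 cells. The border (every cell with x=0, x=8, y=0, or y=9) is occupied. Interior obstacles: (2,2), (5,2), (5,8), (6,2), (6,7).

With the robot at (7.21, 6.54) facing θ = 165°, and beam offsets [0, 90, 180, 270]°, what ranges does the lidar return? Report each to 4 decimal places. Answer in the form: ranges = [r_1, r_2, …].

beam 1: φ=0°, α=165°
  cosα=-0.9659 sinα=0.2588 | (7,6) | tMaxX 0.2174 tMaxY 1.7773 | tΔX 1.0353 tΔY 3.8637
    t=0.2174 [x] (6,6)
    t=1.2527 [x] (5,6)
    t=1.7773 [y] (5,7)
    t=2.2880 [x] (4,7)
    t=3.3232 [x] (3,7)
    t=4.3585 [x] (2,7)
    t=5.3938 [x] (1,7)
    t=5.6410 [y] (1,8)
    t=6.4291 [x] (0,8) — stop
  → r_1 = 6.4291
beam 2: φ=90°, α=255°
  cosα=-0.2588 sinα=-0.9659 | (7,6) | tMaxX 0.8114 tMaxY 0.5590 | tΔX 3.8637 tΔY 1.0353
    t=0.5590 [y] (7,5)
    t=0.8114 [x] (6,5)
    t=1.5943 [y] (6,4)
    t=2.6296 [y] (6,3)
    t=3.6649 [y] (6,2) — stop
  → r_2 = 3.6649
beam 3: φ=180°, α=345°
  cosα=0.9659 sinα=-0.2588 | (7,6) | tMaxX 0.8179 tMaxY 2.0864 | tΔX 1.0353 tΔY 3.8637
    t=0.8179 [x] (8,6) — stop
  → r_3 = 0.8179
beam 4: φ=270°, α=75°
  cosα=0.2588 sinα=0.9659 | (7,6) | tMaxX 3.0523 tMaxY 0.4762 | tΔX 3.8637 tΔY 1.0353
    t=0.4762 [y] (7,7)
    t=1.5115 [y] (7,8)
    t=2.5468 [y] (7,9) — stop
  → r_4 = 2.5468

ranges = [6.4291, 3.6649, 0.8179, 2.5468]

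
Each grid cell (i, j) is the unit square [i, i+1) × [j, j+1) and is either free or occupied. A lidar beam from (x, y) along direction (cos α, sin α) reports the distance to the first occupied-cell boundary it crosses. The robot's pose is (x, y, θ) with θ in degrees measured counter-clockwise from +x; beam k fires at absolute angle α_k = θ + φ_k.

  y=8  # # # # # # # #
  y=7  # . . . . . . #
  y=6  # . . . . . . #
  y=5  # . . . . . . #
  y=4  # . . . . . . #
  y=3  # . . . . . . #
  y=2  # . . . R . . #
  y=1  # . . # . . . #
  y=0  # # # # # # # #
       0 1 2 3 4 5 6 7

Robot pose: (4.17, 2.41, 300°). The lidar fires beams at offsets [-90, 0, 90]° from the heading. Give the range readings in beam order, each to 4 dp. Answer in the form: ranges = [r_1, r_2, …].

beam 1: φ=-90°, α=210°
  d=(-0.8660,-0.5000)  start (4,2)  tX=0.1963 tY=0.8200  stride 1/|dx|=1.1547 1/|dy|=2.0000
    cross x-line → (3,2), t=0.1963
    cross y-line → (3,1), t=0.8200 (wall)
  → r_1 = 0.8200
beam 2: φ=0°, α=300°
  d=(0.5000,-0.8660)  start (4,2)  tX=1.6600 tY=0.4734  stride 1/|dx|=2.0000 1/|dy|=1.1547
    cross y-line → (4,1), t=0.4734
    cross y-line → (4,0), t=1.6281 (wall)
  → r_2 = 1.6281
beam 3: φ=90°, α=30°
  d=(0.8660,0.5000)  start (4,2)  tX=0.9584 tY=1.1800  stride 1/|dx|=1.1547 1/|dy|=2.0000
    cross x-line → (5,2), t=0.9584
    cross y-line → (5,3), t=1.1800
    cross x-line → (6,3), t=2.1131
    cross y-line → (6,4), t=3.1800
    cross x-line → (7,4), t=3.2678 (wall)
  → r_3 = 3.2678

ranges = [0.8200, 1.6281, 3.2678]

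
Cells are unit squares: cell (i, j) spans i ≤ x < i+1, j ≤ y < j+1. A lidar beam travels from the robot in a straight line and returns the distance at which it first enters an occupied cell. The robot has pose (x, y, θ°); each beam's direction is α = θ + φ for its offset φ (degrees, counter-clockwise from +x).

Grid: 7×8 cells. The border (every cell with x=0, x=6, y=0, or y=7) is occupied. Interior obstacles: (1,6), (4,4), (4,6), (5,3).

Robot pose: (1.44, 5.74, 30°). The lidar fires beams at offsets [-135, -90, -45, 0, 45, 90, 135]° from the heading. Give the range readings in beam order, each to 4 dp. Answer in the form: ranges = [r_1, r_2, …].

ranges = [1.7000, 5.4733, 2.8591, 0.5200, 0.2692, 0.3002, 0.4555]

beam 1: φ=-135°, α=255°
  d=(-0.2588,-0.9659)  start (1,5)  tX=1.7000 tY=0.7661  stride 1/|dx|=3.8637 1/|dy|=1.0353
    cross y-line → (1,4), t=0.7661
    cross x-line → (0,4), t=1.7000 (wall)
  → r_1 = 1.7000
beam 2: φ=-90°, α=300°
  d=(0.5000,-0.8660)  start (1,5)  tX=1.1200 tY=0.8545  stride 1/|dx|=2.0000 1/|dy|=1.1547
    cross y-line → (1,4), t=0.8545
    cross x-line → (2,4), t=1.1200
    cross y-line → (2,3), t=2.0092
    cross x-line → (3,3), t=3.1200
    cross y-line → (3,2), t=3.1639
    cross y-line → (3,1), t=4.3186
    cross x-line → (4,1), t=5.1200
    cross y-line → (4,0), t=5.4733 (wall)
  → r_2 = 5.4733
beam 3: φ=-45°, α=345°
  d=(0.9659,-0.2588)  start (1,5)  tX=0.5798 tY=2.8591  stride 1/|dx|=1.0353 1/|dy|=3.8637
    cross x-line → (2,5), t=0.5798
    cross x-line → (3,5), t=1.6150
    cross x-line → (4,5), t=2.6503
    cross y-line → (4,4), t=2.8591 (wall)
  → r_3 = 2.8591
beam 4: φ=0°, α=30°
  d=(0.8660,0.5000)  start (1,5)  tX=0.6466 tY=0.5200  stride 1/|dx|=1.1547 1/|dy|=2.0000
    cross y-line → (1,6), t=0.5200 (wall)
  → r_4 = 0.5200
beam 5: φ=45°, α=75°
  d=(0.2588,0.9659)  start (1,5)  tX=2.1637 tY=0.2692  stride 1/|dx|=3.8637 1/|dy|=1.0353
    cross y-line → (1,6), t=0.2692 (wall)
  → r_5 = 0.2692
beam 6: φ=90°, α=120°
  d=(-0.5000,0.8660)  start (1,5)  tX=0.8800 tY=0.3002  stride 1/|dx|=2.0000 1/|dy|=1.1547
    cross y-line → (1,6), t=0.3002 (wall)
  → r_6 = 0.3002
beam 7: φ=135°, α=165°
  d=(-0.9659,0.2588)  start (1,5)  tX=0.4555 tY=1.0046  stride 1/|dx|=1.0353 1/|dy|=3.8637
    cross x-line → (0,5), t=0.4555 (wall)
  → r_7 = 0.4555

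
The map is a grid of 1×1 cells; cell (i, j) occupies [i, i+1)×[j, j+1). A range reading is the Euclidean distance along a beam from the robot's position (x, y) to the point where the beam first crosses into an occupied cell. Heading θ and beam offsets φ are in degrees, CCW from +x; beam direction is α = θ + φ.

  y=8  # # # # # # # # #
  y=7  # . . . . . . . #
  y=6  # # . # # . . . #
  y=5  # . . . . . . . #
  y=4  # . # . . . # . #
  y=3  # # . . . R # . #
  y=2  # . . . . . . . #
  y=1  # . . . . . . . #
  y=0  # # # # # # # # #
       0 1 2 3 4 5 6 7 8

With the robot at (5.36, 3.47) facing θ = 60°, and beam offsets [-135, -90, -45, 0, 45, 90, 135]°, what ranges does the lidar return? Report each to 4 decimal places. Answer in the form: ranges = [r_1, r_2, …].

beam 1: φ=-135°, α=285°
  dir = (cos 285°, sin 285°) = (0.2588, -0.9659); from cell (5,3)
  next x-line at t=2.4728, next y-line at t=0.4866; Δt_x=3.8637, Δt_y=1.0353
    y: enter (5,2) at t=0.4866
    y: enter (5,1) at t=1.5219
    x: enter (6,1) at t=2.4728
    y: enter (6,0) at t=2.5571 ← occupied
  → r_1 = 2.5571
beam 2: φ=-90°, α=330°
  dir = (cos 330°, sin 330°) = (0.8660, -0.5000); from cell (5,3)
  next x-line at t=0.7390, next y-line at t=0.9400; Δt_x=1.1547, Δt_y=2.0000
    x: enter (6,3) at t=0.7390 ← occupied
  → r_2 = 0.7390
beam 3: φ=-45°, α=15°
  dir = (cos 15°, sin 15°) = (0.9659, 0.2588); from cell (5,3)
  next x-line at t=0.6626, next y-line at t=2.0478; Δt_x=1.0353, Δt_y=3.8637
    x: enter (6,3) at t=0.6626 ← occupied
  → r_3 = 0.6626
beam 4: φ=0°, α=60°
  dir = (cos 60°, sin 60°) = (0.5000, 0.8660); from cell (5,3)
  next x-line at t=1.2800, next y-line at t=0.6120; Δt_x=2.0000, Δt_y=1.1547
    y: enter (5,4) at t=0.6120
    x: enter (6,4) at t=1.2800 ← occupied
  → r_4 = 1.2800
beam 5: φ=45°, α=105°
  dir = (cos 105°, sin 105°) = (-0.2588, 0.9659); from cell (5,3)
  next x-line at t=1.3909, next y-line at t=0.5487; Δt_x=3.8637, Δt_y=1.0353
    y: enter (5,4) at t=0.5487
    x: enter (4,4) at t=1.3909
    y: enter (4,5) at t=1.5840
    y: enter (4,6) at t=2.6192 ← occupied
  → r_5 = 2.6192
beam 6: φ=90°, α=150°
  dir = (cos 150°, sin 150°) = (-0.8660, 0.5000); from cell (5,3)
  next x-line at t=0.4157, next y-line at t=1.0600; Δt_x=1.1547, Δt_y=2.0000
    x: enter (4,3) at t=0.4157
    y: enter (4,4) at t=1.0600
    x: enter (3,4) at t=1.5704
    x: enter (2,4) at t=2.7251 ← occupied
  → r_6 = 2.7251
beam 7: φ=135°, α=195°
  dir = (cos 195°, sin 195°) = (-0.9659, -0.2588); from cell (5,3)
  next x-line at t=0.3727, next y-line at t=1.8159; Δt_x=1.0353, Δt_y=3.8637
    x: enter (4,3) at t=0.3727
    x: enter (3,3) at t=1.4080
    y: enter (3,2) at t=1.8159
    x: enter (2,2) at t=2.4433
    x: enter (1,2) at t=3.4785
    x: enter (0,2) at t=4.5138 ← occupied
  → r_7 = 4.5138

ranges = [2.5571, 0.7390, 0.6626, 1.2800, 2.6192, 2.7251, 4.5138]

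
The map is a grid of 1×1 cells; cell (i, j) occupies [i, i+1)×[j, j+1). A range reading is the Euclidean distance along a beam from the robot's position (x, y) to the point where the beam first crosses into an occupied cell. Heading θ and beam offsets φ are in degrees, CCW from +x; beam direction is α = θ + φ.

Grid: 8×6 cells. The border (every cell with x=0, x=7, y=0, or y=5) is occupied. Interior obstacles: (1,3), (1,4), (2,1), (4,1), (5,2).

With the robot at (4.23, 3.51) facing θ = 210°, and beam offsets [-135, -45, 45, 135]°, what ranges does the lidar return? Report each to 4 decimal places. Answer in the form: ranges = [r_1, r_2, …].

ranges = [1.5426, 2.3087, 2.5985, 2.8677]

beam 1: φ=-135°, α=75°
  d=(0.2588,0.9659)  start (4,3)  tX=2.9751 tY=0.5073  stride 1/|dx|=3.8637 1/|dy|=1.0353
    cross y-line → (4,4), t=0.5073
    cross y-line → (4,5), t=1.5426 (wall)
  → r_1 = 1.5426
beam 2: φ=-45°, α=165°
  d=(-0.9659,0.2588)  start (4,3)  tX=0.2381 tY=1.8932  stride 1/|dx|=1.0353 1/|dy|=3.8637
    cross x-line → (3,3), t=0.2381
    cross x-line → (2,3), t=1.2734
    cross y-line → (2,4), t=1.8932
    cross x-line → (1,4), t=2.3087 (wall)
  → r_2 = 2.3087
beam 3: φ=45°, α=255°
  d=(-0.2588,-0.9659)  start (4,3)  tX=0.8887 tY=0.5280  stride 1/|dx|=3.8637 1/|dy|=1.0353
    cross y-line → (4,2), t=0.5280
    cross x-line → (3,2), t=0.8887
    cross y-line → (3,1), t=1.5633
    cross y-line → (3,0), t=2.5985 (wall)
  → r_3 = 2.5985
beam 4: φ=135°, α=345°
  d=(0.9659,-0.2588)  start (4,3)  tX=0.7972 tY=1.9705  stride 1/|dx|=1.0353 1/|dy|=3.8637
    cross x-line → (5,3), t=0.7972
    cross x-line → (6,3), t=1.8324
    cross y-line → (6,2), t=1.9705
    cross x-line → (7,2), t=2.8677 (wall)
  → r_4 = 2.8677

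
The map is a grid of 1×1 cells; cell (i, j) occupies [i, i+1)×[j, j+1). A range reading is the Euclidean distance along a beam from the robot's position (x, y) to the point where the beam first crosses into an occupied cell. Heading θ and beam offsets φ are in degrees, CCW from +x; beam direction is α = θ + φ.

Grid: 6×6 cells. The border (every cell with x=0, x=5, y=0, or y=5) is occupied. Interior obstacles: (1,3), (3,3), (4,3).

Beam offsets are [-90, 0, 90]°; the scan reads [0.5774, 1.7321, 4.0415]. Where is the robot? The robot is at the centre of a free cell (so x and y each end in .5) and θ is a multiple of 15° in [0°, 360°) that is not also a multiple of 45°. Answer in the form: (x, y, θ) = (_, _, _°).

Candidates: 13 free-cell centres × 16 headings = 208 poses. Raycast each; keep the one whose scan matches to 4 dp.
  (3.5, 4.5, 300°): beam 1 = 1.7321 ≠ 0.5774 ✗
  (3.5, 1.5, 75°): beam 1 = 1.5529 ≠ 0.5774 ✗
  (2.5, 4.5, 15°): beam 1 = 3.6235 ≠ 0.5774 ✗
  …
  (3.5, 1.5, 30°): r_1=0.5774, r_2=1.7321, r_3=4.0415 — all match ✓
Unique over the lattice → pose = (3.5, 1.5, 30°).

(x, y, θ) = (3.5, 1.5, 30°)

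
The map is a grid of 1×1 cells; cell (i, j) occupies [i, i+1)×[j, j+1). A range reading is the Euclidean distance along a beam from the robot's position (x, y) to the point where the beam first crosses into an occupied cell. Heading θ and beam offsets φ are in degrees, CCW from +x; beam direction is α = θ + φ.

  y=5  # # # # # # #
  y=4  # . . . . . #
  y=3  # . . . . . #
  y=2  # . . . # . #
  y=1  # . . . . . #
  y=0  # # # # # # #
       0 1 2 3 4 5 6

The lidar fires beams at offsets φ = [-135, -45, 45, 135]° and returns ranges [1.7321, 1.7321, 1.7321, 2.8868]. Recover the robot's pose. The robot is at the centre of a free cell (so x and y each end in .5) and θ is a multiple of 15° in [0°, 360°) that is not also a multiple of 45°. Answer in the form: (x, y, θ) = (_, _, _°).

(x, y, θ) = (2.5, 3.5, 105°)

Enumerate (i+0.5, j+0.5, θ) over the 19 free cells and 16 admissible headings. For each, cast all 4 beams and compare to the given ranges.
  (2.5, 3.5, 330°): beam 1 = 1.5529 ≠ 1.7321 ✗
  (3.5, 2.5, 345°): beam 1 = 2.8868 ≠ 1.7321 ✗
  (4.5, 4.5, 210°): beam 1 = 0.5176 ≠ 1.7321 ✗
  (5.5, 4.5, 120°): beam 1 = 0.5176 ≠ 1.7321 ✗
  (2.5, 1.5, 120°): beam 1 = 1.9319 ≠ 1.7321 ✗
  …
  (2.5, 3.5, 105°): r_1=1.7321, r_2=1.7321, r_3=1.7321, r_4=2.8868 — all match ✓
Unique over the lattice → pose = (2.5, 3.5, 105°).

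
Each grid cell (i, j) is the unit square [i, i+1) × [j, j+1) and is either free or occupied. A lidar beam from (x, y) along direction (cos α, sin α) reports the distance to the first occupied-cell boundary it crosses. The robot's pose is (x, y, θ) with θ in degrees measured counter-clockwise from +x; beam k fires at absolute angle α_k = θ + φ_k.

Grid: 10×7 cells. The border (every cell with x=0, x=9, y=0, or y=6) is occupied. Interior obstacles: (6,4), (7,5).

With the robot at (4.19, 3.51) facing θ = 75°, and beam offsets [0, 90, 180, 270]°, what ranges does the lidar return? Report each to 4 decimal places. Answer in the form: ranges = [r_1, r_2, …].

beam 1: φ=0°, α=75°
  cosα=0.2588 sinα=0.9659 | (4,3) | tMaxX 3.1296 tMaxY 0.5073 | tΔX 3.8637 tΔY 1.0353
    t=0.5073 [y] (4,4)
    t=1.5426 [y] (4,5)
    t=2.5778 [y] (4,6) — stop
  → r_1 = 2.5778
beam 2: φ=90°, α=165°
  cosα=-0.9659 sinα=0.2588 | (4,3) | tMaxX 0.1967 tMaxY 1.8932 | tΔX 1.0353 tΔY 3.8637
    t=0.1967 [x] (3,3)
    t=1.2320 [x] (2,3)
    t=1.8932 [y] (2,4)
    t=2.2673 [x] (1,4)
    t=3.3025 [x] (0,4) — stop
  → r_2 = 3.3025
beam 3: φ=180°, α=255°
  cosα=-0.2588 sinα=-0.9659 | (4,3) | tMaxX 0.7341 tMaxY 0.5280 | tΔX 3.8637 tΔY 1.0353
    t=0.5280 [y] (4,2)
    t=0.7341 [x] (3,2)
    t=1.5633 [y] (3,1)
    t=2.5985 [y] (3,0) — stop
  → r_3 = 2.5985
beam 4: φ=270°, α=345°
  cosα=0.9659 sinα=-0.2588 | (4,3) | tMaxX 0.8386 tMaxY 1.9705 | tΔX 1.0353 tΔY 3.8637
    t=0.8386 [x] (5,3)
    t=1.8738 [x] (6,3)
    t=1.9705 [y] (6,2)
    t=2.9091 [x] (7,2)
    t=3.9444 [x] (8,2)
    t=4.9797 [x] (9,2) — stop
  → r_4 = 4.9797

ranges = [2.5778, 3.3025, 2.5985, 4.9797]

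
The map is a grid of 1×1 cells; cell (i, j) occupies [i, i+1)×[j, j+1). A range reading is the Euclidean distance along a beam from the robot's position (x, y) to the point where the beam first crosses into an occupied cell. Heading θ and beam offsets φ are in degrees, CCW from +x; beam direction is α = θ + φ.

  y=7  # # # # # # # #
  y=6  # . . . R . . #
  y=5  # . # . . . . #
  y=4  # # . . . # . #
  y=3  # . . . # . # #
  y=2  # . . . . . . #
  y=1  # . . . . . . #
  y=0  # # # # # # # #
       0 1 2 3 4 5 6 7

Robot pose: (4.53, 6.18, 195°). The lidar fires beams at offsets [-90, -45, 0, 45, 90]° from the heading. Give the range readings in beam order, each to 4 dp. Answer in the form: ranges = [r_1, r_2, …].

beam 1: φ=-90°, α=105°
  dir = (cos 105°, sin 105°) = (-0.2588, 0.9659); from cell (4,6)
  next x-line at t=2.0478, next y-line at t=0.8489; Δt_x=3.8637, Δt_y=1.0353
    y: enter (4,7) at t=0.8489 ← occupied
  → r_1 = 0.8489
beam 2: φ=-45°, α=150°
  dir = (cos 150°, sin 150°) = (-0.8660, 0.5000); from cell (4,6)
  next x-line at t=0.6120, next y-line at t=1.6400; Δt_x=1.1547, Δt_y=2.0000
    x: enter (3,6) at t=0.6120
    y: enter (3,7) at t=1.6400 ← occupied
  → r_2 = 1.6400
beam 3: φ=0°, α=195°
  dir = (cos 195°, sin 195°) = (-0.9659, -0.2588); from cell (4,6)
  next x-line at t=0.5487, next y-line at t=0.6955; Δt_x=1.0353, Δt_y=3.8637
    x: enter (3,6) at t=0.5487
    y: enter (3,5) at t=0.6955
    x: enter (2,5) at t=1.5840 ← occupied
  → r_3 = 1.5840
beam 4: φ=45°, α=240°
  dir = (cos 240°, sin 240°) = (-0.5000, -0.8660); from cell (4,6)
  next x-line at t=1.0600, next y-line at t=0.2078; Δt_x=2.0000, Δt_y=1.1547
    y: enter (4,5) at t=0.2078
    x: enter (3,5) at t=1.0600
    y: enter (3,4) at t=1.3625
    y: enter (3,3) at t=2.5172
    x: enter (2,3) at t=3.0600
    y: enter (2,2) at t=3.6719
    y: enter (2,1) at t=4.8266
    x: enter (1,1) at t=5.0600
    y: enter (1,0) at t=5.9813 ← occupied
  → r_4 = 5.9813
beam 5: φ=90°, α=285°
  dir = (cos 285°, sin 285°) = (0.2588, -0.9659); from cell (4,6)
  next x-line at t=1.8159, next y-line at t=0.1863; Δt_x=3.8637, Δt_y=1.0353
    y: enter (4,5) at t=0.1863
    y: enter (4,4) at t=1.2216
    x: enter (5,4) at t=1.8159 ← occupied
  → r_5 = 1.8159

ranges = [0.8489, 1.6400, 1.5840, 5.9813, 1.8159]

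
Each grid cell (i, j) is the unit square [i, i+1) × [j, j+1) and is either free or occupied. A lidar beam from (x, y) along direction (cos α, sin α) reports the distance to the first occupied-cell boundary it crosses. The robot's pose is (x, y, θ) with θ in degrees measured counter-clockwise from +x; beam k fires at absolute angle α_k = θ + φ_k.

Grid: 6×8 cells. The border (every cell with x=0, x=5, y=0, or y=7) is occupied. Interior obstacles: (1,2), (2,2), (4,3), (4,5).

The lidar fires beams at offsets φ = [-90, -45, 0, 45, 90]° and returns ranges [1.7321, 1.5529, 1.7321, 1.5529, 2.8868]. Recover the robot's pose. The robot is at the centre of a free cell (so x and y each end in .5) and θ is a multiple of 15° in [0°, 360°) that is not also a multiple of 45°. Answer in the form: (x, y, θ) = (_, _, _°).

(x, y, θ) = (2.5, 5.5, 150°)

The pose lattice has 20·16 = 320 candidates. Test each by forward raycasting.
  (4.5, 4.5, 240°): beam 1 = 4.0415 ≠ 1.7321 ✗
  (4.5, 1.5, 240°): beam 2 = 1.9319 ≠ 1.5529 ✗
  (4.5, 4.5, 330°): beam 1 = 0.5774 ≠ 1.7321 ✗
  (3.5, 6.5, 240°): beam 1 = 1.0000 ≠ 1.7321 ✗
  …
  (2.5, 5.5, 150°): r_1=1.7321, r_2=1.5529, r_3=1.7321, r_4=1.5529, r_5=2.8868 — all match ✓
Unique over the lattice → pose = (2.5, 5.5, 150°).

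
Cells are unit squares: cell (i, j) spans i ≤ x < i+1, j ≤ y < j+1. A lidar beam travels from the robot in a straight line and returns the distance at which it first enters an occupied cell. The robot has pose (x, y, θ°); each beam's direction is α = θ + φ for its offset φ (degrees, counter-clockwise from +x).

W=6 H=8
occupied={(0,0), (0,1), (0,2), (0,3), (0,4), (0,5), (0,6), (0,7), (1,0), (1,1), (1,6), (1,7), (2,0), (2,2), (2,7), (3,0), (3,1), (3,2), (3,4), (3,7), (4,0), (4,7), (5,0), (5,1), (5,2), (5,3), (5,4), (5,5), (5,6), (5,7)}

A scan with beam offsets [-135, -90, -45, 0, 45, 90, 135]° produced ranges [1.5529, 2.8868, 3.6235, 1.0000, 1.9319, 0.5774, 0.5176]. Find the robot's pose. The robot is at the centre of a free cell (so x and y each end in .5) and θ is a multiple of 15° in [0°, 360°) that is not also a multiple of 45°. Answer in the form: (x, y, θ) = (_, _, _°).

Candidates: 18 free-cell centres × 16 headings = 288 poses. Raycast each; keep the one whose scan matches to 4 dp.
  (2.5, 6.5, 105°): beam 1 = 2.8868 ≠ 1.5529 ✗
  (3.5, 5.5, 255°): beam 1 = 1.7321 ≠ 1.5529 ✗
  (4.5, 3.5, 15°): beam 1 = 1.0000 ≠ 1.5529 ✗
  (4.5, 1.5, 255°): beam 1 = 1.0000 ≠ 1.5529 ✗
  …
  (4.5, 5.5, 240°): r_1=1.5529, r_2=2.8868, r_3=3.6235, r_4=1.0000, r_5=1.9319, r_6=0.5774, r_7=0.5176 — all match ✓
Only this pose fits every beam.

(x, y, θ) = (4.5, 5.5, 240°)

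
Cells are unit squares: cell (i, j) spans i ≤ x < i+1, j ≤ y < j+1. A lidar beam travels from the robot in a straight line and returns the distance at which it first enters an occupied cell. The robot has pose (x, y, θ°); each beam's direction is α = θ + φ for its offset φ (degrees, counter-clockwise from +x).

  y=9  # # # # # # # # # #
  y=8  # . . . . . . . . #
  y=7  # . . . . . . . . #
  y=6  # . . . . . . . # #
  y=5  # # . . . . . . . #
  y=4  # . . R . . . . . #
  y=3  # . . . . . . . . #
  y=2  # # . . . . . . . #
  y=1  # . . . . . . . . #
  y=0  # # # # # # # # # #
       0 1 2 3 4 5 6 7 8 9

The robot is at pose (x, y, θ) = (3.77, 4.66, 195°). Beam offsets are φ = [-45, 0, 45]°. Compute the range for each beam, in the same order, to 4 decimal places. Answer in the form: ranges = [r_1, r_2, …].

beam 1: φ=-45°, α=150°
  direction (-0.8660, 0.5000); cell (3,4); t to first gridline: x 0.8891, y 0.6800 (then +1.1547 / +2.0000)
    (3,5) via y @ 0.6800
    (2,5) via x @ 0.8891
    (1,5) via x @ 2.0438  # hit
  → r_1 = 2.0438
beam 2: φ=0°, α=195°
  direction (-0.9659, -0.2588); cell (3,4); t to first gridline: x 0.7972, y 2.5500 (then +1.0353 / +3.8637)
    (2,4) via x @ 0.7972
    (1,4) via x @ 1.8324
    (1,3) via y @ 2.5500
    (0,3) via x @ 2.8677  # hit
  → r_2 = 2.8677
beam 3: φ=45°, α=240°
  direction (-0.5000, -0.8660); cell (3,4); t to first gridline: x 1.5400, y 0.7621 (then +2.0000 / +1.1547)
    (3,3) via y @ 0.7621
    (2,3) via x @ 1.5400
    (2,2) via y @ 1.9168
    (2,1) via y @ 3.0715
    (1,1) via x @ 3.5400
    (1,0) via y @ 4.2262  # hit
  → r_3 = 4.2262

ranges = [2.0438, 2.8677, 4.2262]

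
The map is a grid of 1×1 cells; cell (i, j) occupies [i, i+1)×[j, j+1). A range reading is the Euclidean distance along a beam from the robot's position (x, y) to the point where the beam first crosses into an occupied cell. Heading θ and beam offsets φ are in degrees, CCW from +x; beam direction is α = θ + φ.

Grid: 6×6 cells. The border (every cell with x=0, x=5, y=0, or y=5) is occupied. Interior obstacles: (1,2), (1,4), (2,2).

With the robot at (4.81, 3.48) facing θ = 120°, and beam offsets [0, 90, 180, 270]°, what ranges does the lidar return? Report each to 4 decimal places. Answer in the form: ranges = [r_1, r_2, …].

beam 1: φ=0°, α=120°
  d=(-0.5000,0.8660)  start (4,3)  tX=1.6200 tY=0.6004  stride 1/|dx|=2.0000 1/|dy|=1.1547
    cross y-line → (4,4), t=0.6004
    cross x-line → (3,4), t=1.6200
    cross y-line → (3,5), t=1.7551 (wall)
  → r_1 = 1.7551
beam 2: φ=90°, α=210°
  d=(-0.8660,-0.5000)  start (4,3)  tX=0.9353 tY=0.9600  stride 1/|dx|=1.1547 1/|dy|=2.0000
    cross x-line → (3,3), t=0.9353
    cross y-line → (3,2), t=0.9600
    cross x-line → (2,2), t=2.0900 (wall)
  → r_2 = 2.0900
beam 3: φ=180°, α=300°
  d=(0.5000,-0.8660)  start (4,3)  tX=0.3800 tY=0.5543  stride 1/|dx|=2.0000 1/|dy|=1.1547
    cross x-line → (5,3), t=0.3800 (wall)
  → r_3 = 0.3800
beam 4: φ=270°, α=30°
  d=(0.8660,0.5000)  start (4,3)  tX=0.2194 tY=1.0400  stride 1/|dx|=1.1547 1/|dy|=2.0000
    cross x-line → (5,3), t=0.2194 (wall)
  → r_4 = 0.2194

ranges = [1.7551, 2.0900, 0.3800, 0.2194]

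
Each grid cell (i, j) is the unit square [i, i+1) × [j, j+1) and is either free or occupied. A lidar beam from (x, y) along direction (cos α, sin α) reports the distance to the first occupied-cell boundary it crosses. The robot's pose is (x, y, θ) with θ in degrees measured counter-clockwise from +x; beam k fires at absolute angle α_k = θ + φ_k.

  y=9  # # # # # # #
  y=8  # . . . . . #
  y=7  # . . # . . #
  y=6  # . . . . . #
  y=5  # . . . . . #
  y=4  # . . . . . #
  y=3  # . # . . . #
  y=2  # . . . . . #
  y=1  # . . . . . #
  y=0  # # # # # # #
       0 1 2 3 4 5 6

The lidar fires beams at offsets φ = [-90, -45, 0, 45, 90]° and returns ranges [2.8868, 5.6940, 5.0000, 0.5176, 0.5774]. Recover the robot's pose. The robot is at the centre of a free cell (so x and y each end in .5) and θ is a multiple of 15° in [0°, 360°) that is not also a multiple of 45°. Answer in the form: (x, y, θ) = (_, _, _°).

(x, y, θ) = (3.5, 3.5, 120°)

The pose lattice has 38·16 = 608 candidates. Test each by forward raycasting.
  (2.5, 2.5, 285°): beam 1 = 1.5529 ≠ 2.8868 ✗
  (1.5, 1.5, 15°): beam 1 = 0.5176 ≠ 2.8868 ✗
  (1.5, 3.5, 15°): beam 1 = 2.5882 ≠ 2.8868 ✗
  …
  (3.5, 3.5, 120°): r_1=2.8868, r_2=5.6940, r_3=5.0000, r_4=0.5176, r_5=0.5774 — all match ✓
Unique over the lattice → pose = (3.5, 3.5, 120°).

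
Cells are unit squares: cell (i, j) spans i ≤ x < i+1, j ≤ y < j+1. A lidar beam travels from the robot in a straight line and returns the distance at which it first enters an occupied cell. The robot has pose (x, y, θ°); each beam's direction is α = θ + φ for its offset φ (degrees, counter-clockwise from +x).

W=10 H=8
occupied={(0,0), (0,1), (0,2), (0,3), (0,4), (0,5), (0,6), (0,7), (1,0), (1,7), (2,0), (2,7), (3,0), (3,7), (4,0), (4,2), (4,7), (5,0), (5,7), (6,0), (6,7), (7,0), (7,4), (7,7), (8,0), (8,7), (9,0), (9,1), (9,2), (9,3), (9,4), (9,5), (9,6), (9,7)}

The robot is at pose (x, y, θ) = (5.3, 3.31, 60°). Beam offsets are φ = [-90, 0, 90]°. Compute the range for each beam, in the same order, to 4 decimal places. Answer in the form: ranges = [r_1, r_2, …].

ranges = [4.2724, 4.2608, 4.9652]

beam 1: φ=-90°, α=330°
  d=(0.8660,-0.5000)  start (5,3)  tX=0.8083 tY=0.6200  stride 1/|dx|=1.1547 1/|dy|=2.0000
    cross y-line → (5,2), t=0.6200
    cross x-line → (6,2), t=0.8083
    cross x-line → (7,2), t=1.9630
    cross y-line → (7,1), t=2.6200
    cross x-line → (8,1), t=3.1177
    cross x-line → (9,1), t=4.2724 (wall)
  → r_1 = 4.2724
beam 2: φ=0°, α=60°
  d=(0.5000,0.8660)  start (5,3)  tX=1.4000 tY=0.7967  stride 1/|dx|=2.0000 1/|dy|=1.1547
    cross y-line → (5,4), t=0.7967
    cross x-line → (6,4), t=1.4000
    cross y-line → (6,5), t=1.9514
    cross y-line → (6,6), t=3.1061
    cross x-line → (7,6), t=3.4000
    cross y-line → (7,7), t=4.2608 (wall)
  → r_2 = 4.2608
beam 3: φ=90°, α=150°
  d=(-0.8660,0.5000)  start (5,3)  tX=0.3464 tY=1.3800  stride 1/|dx|=1.1547 1/|dy|=2.0000
    cross x-line → (4,3), t=0.3464
    cross y-line → (4,4), t=1.3800
    cross x-line → (3,4), t=1.5011
    cross x-line → (2,4), t=2.6558
    cross y-line → (2,5), t=3.3800
    cross x-line → (1,5), t=3.8105
    cross x-line → (0,5), t=4.9652 (wall)
  → r_3 = 4.9652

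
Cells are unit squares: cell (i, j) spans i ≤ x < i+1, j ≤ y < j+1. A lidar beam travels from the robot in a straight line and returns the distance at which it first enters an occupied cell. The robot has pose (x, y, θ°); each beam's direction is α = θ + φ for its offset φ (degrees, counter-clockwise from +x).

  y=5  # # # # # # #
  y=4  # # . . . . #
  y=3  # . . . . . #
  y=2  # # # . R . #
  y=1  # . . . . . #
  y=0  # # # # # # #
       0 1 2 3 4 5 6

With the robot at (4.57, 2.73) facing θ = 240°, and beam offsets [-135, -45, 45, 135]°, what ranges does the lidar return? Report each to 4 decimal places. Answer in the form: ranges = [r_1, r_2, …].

ranges = [2.3501, 1.6254, 1.7910, 1.4804]

beam 1: φ=-135°, α=105°
  dir = (cos 105°, sin 105°) = (-0.2588, 0.9659); from cell (4,2)
  next x-line at t=2.2023, next y-line at t=0.2795; Δt_x=3.8637, Δt_y=1.0353
    y: enter (4,3) at t=0.2795
    y: enter (4,4) at t=1.3148
    x: enter (3,4) at t=2.2023
    y: enter (3,5) at t=2.3501 ← occupied
  → r_1 = 2.3501
beam 2: φ=-45°, α=195°
  dir = (cos 195°, sin 195°) = (-0.9659, -0.2588); from cell (4,2)
  next x-line at t=0.5901, next y-line at t=2.8205; Δt_x=1.0353, Δt_y=3.8637
    x: enter (3,2) at t=0.5901
    x: enter (2,2) at t=1.6254 ← occupied
  → r_2 = 1.6254
beam 3: φ=45°, α=285°
  dir = (cos 285°, sin 285°) = (0.2588, -0.9659); from cell (4,2)
  next x-line at t=1.6614, next y-line at t=0.7558; Δt_x=3.8637, Δt_y=1.0353
    y: enter (4,1) at t=0.7558
    x: enter (5,1) at t=1.6614
    y: enter (5,0) at t=1.7910 ← occupied
  → r_3 = 1.7910
beam 4: φ=135°, α=15°
  dir = (cos 15°, sin 15°) = (0.9659, 0.2588); from cell (4,2)
  next x-line at t=0.4452, next y-line at t=1.0432; Δt_x=1.0353, Δt_y=3.8637
    x: enter (5,2) at t=0.4452
    y: enter (5,3) at t=1.0432
    x: enter (6,3) at t=1.4804 ← occupied
  → r_4 = 1.4804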